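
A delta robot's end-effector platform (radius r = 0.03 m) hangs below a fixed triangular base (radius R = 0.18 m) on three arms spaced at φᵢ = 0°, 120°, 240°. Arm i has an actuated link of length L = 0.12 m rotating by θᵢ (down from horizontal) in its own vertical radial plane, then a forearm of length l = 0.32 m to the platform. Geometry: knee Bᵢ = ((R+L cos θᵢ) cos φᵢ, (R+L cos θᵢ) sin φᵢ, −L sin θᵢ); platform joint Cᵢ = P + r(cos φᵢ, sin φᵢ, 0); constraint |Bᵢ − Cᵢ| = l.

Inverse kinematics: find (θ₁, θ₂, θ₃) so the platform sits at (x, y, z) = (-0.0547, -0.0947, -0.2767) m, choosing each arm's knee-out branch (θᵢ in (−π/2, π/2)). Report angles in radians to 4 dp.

θ₁ = 1.1346, θ₂ = 1.1344, θ₃ = -0.0005

φ1=0.0° → target in arm frame (-0.0547, -0.0947)
  A cos θ + B sin θ = C:  0.2047·cos θ + -0.2767·sin θ = -0.1643
  θ1 = atan2(B,A) + arccos(C/0.3442) = 1.1346
rotate P by −φ2: (-0.0547, 0.0947, -0.2767)
  A cos θ + B sin θ = C:  0.2047·cos θ + -0.2767·sin θ = -0.1643
  γ=atan2(-0.2767,0.2047)=-0.9339;  ψ=arccos(-0.4773)=2.0683;  θ2=γ+ψ≈1.1344
φ3=240.0° → target in arm frame (0.1094, 0.0000)
  e−x'=0.0406;  (l²−L²−(e−x')²−y'²−z²)/2L = 0.0408
  γ=atan2(-0.2767,0.0406)=-1.4250;  ψ=arccos(0.1458)=1.4245;  θ3=γ+ψ≈-0.0005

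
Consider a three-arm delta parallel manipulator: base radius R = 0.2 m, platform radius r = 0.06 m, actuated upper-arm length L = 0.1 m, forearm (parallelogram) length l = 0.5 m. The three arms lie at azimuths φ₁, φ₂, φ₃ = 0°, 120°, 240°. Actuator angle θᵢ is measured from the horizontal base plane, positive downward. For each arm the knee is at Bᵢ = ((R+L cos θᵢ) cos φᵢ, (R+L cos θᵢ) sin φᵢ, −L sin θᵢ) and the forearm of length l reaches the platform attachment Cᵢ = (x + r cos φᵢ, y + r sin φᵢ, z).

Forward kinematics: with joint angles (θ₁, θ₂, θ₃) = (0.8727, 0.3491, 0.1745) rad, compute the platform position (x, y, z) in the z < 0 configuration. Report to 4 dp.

(-0.0895, -0.0208, -0.4806)

centre 1 = (0.2043·cos0.0°, 0.2043·sin0.0°, -0.0766) = (0.2043, 0.0000, -0.0766)
arm 2 at φ=120.0°: (R−r)+L cos θ2 = 0.2340;  centre 2 = (-0.1170, 0.2026, -0.0342)
φ3=240.0°: virtual centre (-0.1192, -0.2065, -0.0174), radius l
|centre ₂|²−|centre ₁|² = 0.0083;  |centre ₃|²−|centre ₁|² = 0.0096
[-0.6425 0.4052 0.0848]·P = 0.0083;  [-0.6470 -0.4131 0.1185]·P = 0.0096
Cramer: x(z) = -0.0139+0.1574z;  y(z) = -0.0015+0.0403z
into |P−centre ₁|² = l²: 1.0264z² + 0.0844z + -0.1965 = 0;  Δ = 0.8141;  z = -0.4806 or 0.3984 → z<0 root = -0.4806
x = -0.0895, y = -0.0208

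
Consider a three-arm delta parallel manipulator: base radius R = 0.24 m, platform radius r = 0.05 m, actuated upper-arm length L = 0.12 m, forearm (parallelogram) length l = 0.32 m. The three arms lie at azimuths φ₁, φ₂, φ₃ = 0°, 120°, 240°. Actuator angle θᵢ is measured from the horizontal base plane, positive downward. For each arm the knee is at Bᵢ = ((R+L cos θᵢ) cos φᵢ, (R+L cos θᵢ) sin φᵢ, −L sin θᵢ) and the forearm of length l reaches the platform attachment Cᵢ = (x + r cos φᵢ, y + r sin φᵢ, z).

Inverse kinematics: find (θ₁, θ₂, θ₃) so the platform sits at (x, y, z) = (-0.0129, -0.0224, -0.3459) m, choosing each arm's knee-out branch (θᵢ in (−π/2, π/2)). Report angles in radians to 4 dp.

θ₁ = 1.3966, θ₂ = 1.3969, θ₃ = 1.1345

arm 1 (φ=0.0°): x'=-0.0129, y'=-0.0224
  A=0.2029, B=-0.3459, C=(l²−L²−A²−y'²−z²)/(2L)=-0.3055
  θ1 = atan2(B,A) + arccos(C/0.4010) = 1.3966
φ2=120.0° → target in arm frame (-0.0129, 0.0224)
  A cos θ + B sin θ = C:  0.2029·cos θ + -0.3459·sin θ = -0.3056
  θ2 = atan2(B,A) + arccos(C/0.4010) = 1.3969
arm 3 (φ=240.0°): x'=0.0258, y'=0.0000
  A=0.1642, B=-0.3459, C=(l²−L²−A²−y'²−z²)/(2L)=-0.2441
  √(A²+B²)=0.3829;  θ3 = -1.1277+2.2622 ≈ 1.1345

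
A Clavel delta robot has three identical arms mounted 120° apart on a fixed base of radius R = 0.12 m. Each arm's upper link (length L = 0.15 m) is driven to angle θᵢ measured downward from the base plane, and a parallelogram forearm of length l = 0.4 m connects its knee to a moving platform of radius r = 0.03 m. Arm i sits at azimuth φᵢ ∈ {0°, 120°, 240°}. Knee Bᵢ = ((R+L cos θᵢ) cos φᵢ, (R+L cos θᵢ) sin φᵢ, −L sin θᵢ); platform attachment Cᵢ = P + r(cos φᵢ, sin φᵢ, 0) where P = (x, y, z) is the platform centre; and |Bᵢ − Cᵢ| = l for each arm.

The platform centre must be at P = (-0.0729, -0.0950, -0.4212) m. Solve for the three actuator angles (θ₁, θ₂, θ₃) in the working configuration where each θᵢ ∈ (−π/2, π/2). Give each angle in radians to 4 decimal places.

θ₁ = 0.9599, θ₂ = 0.8726, θ₃ = 0.2614

arm 1 (φ=0.0°): x'=-0.0729, y'=-0.0950
  A=0.1629, B=-0.4212, C=(l²−L²−A²−y'²−z²)/(2L)=-0.2516
  √(A²+B²)=0.4516;  θ1 = -1.2018+2.1616 ≈ 0.9599
arm 2 (φ=120.0°): x'=-0.0458, y'=0.1106
  A=0.1358, B=-0.4212, C=(l²−L²−A²−y'²−z²)/(2L)=-0.2353
  θ2 = atan2(B,A) + arccos(C/0.4426) = 0.8726
rotate P by −φ3: (0.1187, -0.0156, -0.4212)
  A cos θ + B sin θ = C:  -0.0287·cos θ + -0.4212·sin θ = -0.1366
  √(A²+B²)=0.4222;  θ3 = -1.6389+1.9003 ≈ 0.2614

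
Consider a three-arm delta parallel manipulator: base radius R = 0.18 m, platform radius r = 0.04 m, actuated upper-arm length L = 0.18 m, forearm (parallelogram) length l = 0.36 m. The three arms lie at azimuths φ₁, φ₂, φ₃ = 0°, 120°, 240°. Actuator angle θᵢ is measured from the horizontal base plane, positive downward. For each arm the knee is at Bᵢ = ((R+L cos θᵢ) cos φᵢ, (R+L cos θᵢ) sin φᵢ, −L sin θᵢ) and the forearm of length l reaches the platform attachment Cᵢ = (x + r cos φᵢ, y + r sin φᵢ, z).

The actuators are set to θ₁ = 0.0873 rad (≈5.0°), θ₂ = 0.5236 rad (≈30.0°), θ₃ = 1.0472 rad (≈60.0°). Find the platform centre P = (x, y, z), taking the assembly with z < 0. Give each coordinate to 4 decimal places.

(0.0894, 0.0679, -0.2843)

φ1=0.0°: virtual centre (0.3193, 0.0000, -0.0157), radius l
O2 = (0.2959·cos120.0°, 0.2959·sin120.0°, -0.0900) = (-0.1479, 0.2562, -0.0900)
O3 = (0.2300·cos240.0°, 0.2300·sin240.0°, -0.1559) = (-0.1150, -0.1992, -0.1559)
subtract pairs → two planes through P
linear system: -0.9345x+0.5125y = -0.0066−-0.1486z; -0.8686x+-0.3984y = -0.0250−-0.2804z
det = 0.8174;  x = 0.0189+-0.2482z,  y = 0.0216+-0.1626z
sphere 1 gives Az²+Bz+C=0 with A=1.0881, B=0.1735, C=-0.0386;  B²−4AC=0.1982;  roots -0.2843, 0.1249;  negative root z = -0.2843
x = 0.0894, y = 0.0679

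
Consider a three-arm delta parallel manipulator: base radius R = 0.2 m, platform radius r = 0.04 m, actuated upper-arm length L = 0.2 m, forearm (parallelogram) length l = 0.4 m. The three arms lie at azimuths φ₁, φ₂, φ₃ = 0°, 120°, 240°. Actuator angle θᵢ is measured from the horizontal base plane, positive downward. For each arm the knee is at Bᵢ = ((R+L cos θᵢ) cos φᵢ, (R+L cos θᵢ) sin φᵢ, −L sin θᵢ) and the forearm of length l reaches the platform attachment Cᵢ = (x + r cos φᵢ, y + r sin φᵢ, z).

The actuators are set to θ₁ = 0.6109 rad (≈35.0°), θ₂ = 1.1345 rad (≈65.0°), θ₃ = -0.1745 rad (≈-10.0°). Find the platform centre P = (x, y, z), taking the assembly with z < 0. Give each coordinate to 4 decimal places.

φ1=0.0°: virtual centre (0.3238, 0.0000, -0.1147), radius l
φ2=120.0°: virtual centre (-0.1223, 0.2118, -0.1813), radius l
arm 3 at φ=240.0°: (R−r)+L cos θ3 = 0.3570;  centre 3 = (-0.1785, -0.3091, 0.0347)
|centre ₂|²−|centre ₁|² = -0.0254;  |centre ₃|²−|centre ₁|² = 0.0106
linear system: -0.8922x+0.4235y = -0.0254−-0.1331z; -1.0046x+-0.6183y = 0.0106−0.2989z
Cramer: x(z) = 0.0115+0.0453z;  y(z) = -0.0358+0.4098z
into |P−centre ₁|² = l²: 1.1700z² + 0.1718z + -0.0480 = 0;  Δ = 0.2541;  z = -0.2888 or 0.1420 → z<0 root = -0.2888
x = -0.0016, y = -0.1541

(-0.0016, -0.1541, -0.2888)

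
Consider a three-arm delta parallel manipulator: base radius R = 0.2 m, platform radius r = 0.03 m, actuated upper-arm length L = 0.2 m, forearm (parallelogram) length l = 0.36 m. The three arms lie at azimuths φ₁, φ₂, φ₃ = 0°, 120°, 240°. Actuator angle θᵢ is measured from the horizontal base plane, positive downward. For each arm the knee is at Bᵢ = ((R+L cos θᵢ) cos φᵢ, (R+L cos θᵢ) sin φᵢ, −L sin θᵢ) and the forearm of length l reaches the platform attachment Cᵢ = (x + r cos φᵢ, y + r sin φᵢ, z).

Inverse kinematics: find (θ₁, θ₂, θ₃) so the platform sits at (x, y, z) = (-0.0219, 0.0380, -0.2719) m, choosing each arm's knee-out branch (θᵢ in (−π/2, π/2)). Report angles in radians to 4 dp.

arm 1 (φ=0.0°): x'=-0.0219, y'=0.0380
  A cos θ + B sin θ = C:  0.1919·cos θ + -0.2719·sin θ = -0.0565
  √(A²+B²)=0.3328;  θ1 = -0.9562+1.7414 ≈ 0.7852
arm 2 (φ=120.0°): x'=0.0439, y'=0.0000
  A cos θ + B sin θ = C:  0.1261·cos θ + -0.2719·sin θ = -0.0006
  θ2 = atan2(B,A) + arccos(C/0.2997) = 0.4364
arm 3 (φ=240.0°): x'=-0.0220, y'=-0.0380
  A cos θ + B sin θ = C:  0.1920·cos θ + -0.2719·sin θ = -0.0565
  √(A²+B²)=0.3328;  θ3 = -0.9561+1.7415 ≈ 0.7855

θ₁ = 0.7852, θ₂ = 0.4364, θ₃ = 0.7855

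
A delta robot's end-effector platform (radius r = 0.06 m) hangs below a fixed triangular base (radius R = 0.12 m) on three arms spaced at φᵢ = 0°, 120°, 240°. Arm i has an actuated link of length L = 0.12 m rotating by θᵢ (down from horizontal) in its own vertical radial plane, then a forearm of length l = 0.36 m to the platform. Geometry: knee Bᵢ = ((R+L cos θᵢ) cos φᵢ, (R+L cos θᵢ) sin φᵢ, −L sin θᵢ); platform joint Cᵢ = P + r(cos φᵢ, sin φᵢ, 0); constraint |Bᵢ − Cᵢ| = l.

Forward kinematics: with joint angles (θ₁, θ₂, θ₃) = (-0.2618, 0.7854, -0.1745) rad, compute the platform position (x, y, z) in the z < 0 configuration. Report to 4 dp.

(0.0825, -0.1232, -0.2941)

S1 = (0.1759·cos0.0°, 0.1759·sin0.0°, 0.0311) = (0.1759, 0.0000, 0.0311)
arm 2 at φ=120.0°: (R−r)+L cos θ2 = 0.1449;  S2 = (-0.0724, 0.1254, -0.0849)
φ3=240.0°: virtual centre (-0.0891, -0.1543, 0.0208), radius l
eliminate P² terms by subtracting sphere 1 from 2 and 3
linear system: -0.4967x+0.2509y = -0.0037−-0.2318z; -0.5300x+-0.3086y = 0.0003−-0.0204z
det = 0.2863;  x = 0.0038+-0.2679z,  y = -0.0074+0.3937z
into |P−S₁|² = l²: 1.2268z² + 0.0243z + -0.0990 = 0;  Δ = 0.4862;  z = -0.2941 or 0.2743 → z<0 root = -0.2941
x = 0.0825, y = -0.1232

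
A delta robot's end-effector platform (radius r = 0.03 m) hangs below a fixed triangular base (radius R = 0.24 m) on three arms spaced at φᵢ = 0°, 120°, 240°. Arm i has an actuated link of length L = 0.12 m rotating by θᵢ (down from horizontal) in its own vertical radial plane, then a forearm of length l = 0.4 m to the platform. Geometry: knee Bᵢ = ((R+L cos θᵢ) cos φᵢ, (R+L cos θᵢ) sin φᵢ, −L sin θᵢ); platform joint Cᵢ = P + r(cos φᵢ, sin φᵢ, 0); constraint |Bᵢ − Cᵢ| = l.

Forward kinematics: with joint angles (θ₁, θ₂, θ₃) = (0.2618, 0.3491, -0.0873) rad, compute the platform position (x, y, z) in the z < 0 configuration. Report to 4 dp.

arm 1 at φ=0.0°: ρ1 = 0.3259;  centre 1 = (0.3259, 0.0000, -0.0311)
φ2=120.0°: virtual centre (-0.1614, 0.2795, -0.0410), radius l
arm 3 at φ=240.0°: ρ3 = 0.3295;  centre 3 = (-0.1648, -0.2854, 0.0105)
|centre ₂|²−|centre ₁|² = -0.0013;  |centre ₃|²−|centre ₁|² = 0.0015
[-0.9746 0.5590 -0.0200]·P = -0.0013;  [-0.9814 -0.5708 0.0830]·P = 0.0015
Cramer: x(z) = -0.0001+0.0317z;  y(z) = -0.0025+0.0910z
quadratic in z: (1.0093)z²+(0.0410)z+(-0.0528)=0, √Δ=0.4633 → z ∈ {-0.2498, 0.2092}; z = -0.2498 (taking z<0)
x = -0.0080, y = -0.0253

(-0.0080, -0.0253, -0.2498)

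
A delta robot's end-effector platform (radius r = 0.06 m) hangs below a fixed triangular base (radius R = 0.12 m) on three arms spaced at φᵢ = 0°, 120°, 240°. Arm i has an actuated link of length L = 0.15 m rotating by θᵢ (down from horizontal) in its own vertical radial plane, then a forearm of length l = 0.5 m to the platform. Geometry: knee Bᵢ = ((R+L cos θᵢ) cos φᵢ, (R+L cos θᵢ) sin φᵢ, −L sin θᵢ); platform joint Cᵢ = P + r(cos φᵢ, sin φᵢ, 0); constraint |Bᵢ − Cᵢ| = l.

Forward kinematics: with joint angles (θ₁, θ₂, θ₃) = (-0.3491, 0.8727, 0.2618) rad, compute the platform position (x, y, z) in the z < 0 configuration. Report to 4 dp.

φ1=0.0°: virtual centre (0.2010, 0.0000, 0.0513), radius l
arm 2 at φ=120.0°: ρ2 = 0.1564;  centre 2 = (-0.0782, 0.1355, -0.1149)
centre 3 = (0.2049·cos240.0°, 0.2049·sin240.0°, -0.0388) = (-0.1024, -0.1774, -0.0388)
subtract pairs → two planes through P
[-0.5583 0.2709 -0.3324]·P = -0.0053;  [-0.6068 -0.3549 -0.1803]·P = 0.0005
Cramer: x(z) = 0.0049-0.4601z;  y(z) = -0.0097+0.2788z
into |P−centre ₁|² = l²: 1.2895z² + 0.0724z + -0.2088 = 0;  Δ = 1.0824;  z = -0.4315 or 0.3753 → z<0 root = -0.4315
x = 0.2034, y = -0.1300

(0.2034, -0.1300, -0.4315)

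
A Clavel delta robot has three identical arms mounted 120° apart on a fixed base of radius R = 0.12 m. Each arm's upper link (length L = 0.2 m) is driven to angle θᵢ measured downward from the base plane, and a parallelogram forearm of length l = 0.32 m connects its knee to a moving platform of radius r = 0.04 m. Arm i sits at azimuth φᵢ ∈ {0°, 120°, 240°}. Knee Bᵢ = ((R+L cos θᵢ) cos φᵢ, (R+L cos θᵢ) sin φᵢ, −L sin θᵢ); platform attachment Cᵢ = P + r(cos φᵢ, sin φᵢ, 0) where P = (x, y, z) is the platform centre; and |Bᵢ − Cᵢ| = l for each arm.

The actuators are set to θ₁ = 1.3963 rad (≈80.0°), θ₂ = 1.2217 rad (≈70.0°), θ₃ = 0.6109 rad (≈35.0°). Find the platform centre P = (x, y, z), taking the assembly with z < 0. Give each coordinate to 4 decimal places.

(-0.1003, -0.0974, -0.4130)

centre 1 = (0.1147·cos0.0°, 0.1147·sin0.0°, -0.1970) = (0.1147, 0.0000, -0.1970)
arm 2 at φ=120.0°: (R−r)+L cos θ2 = 0.1484;  centre 2 = (-0.0742, 0.1285, -0.1879)
centre 3 = (0.2438·cos240.0°, 0.2438·sin240.0°, -0.1147) = (-0.1219, -0.2112, -0.1147)
eliminate P² terms by subtracting sphere 1 from 2 and 3
[-0.3779 0.2571 0.0181]·P = 0.0054;  [-0.4733 -0.4223 0.1645]·P = 0.0207
det = 0.2812;  x = -0.0270+0.1775z,  y = -0.0187+0.1906z
into |P−centre ₁|² = l²: 1.0678z² + 0.3365z + -0.0432 = 0;  Δ = 0.2977;  z = -0.4130 or 0.0979 → z<0 root = -0.4130
x = -0.1003, y = -0.0974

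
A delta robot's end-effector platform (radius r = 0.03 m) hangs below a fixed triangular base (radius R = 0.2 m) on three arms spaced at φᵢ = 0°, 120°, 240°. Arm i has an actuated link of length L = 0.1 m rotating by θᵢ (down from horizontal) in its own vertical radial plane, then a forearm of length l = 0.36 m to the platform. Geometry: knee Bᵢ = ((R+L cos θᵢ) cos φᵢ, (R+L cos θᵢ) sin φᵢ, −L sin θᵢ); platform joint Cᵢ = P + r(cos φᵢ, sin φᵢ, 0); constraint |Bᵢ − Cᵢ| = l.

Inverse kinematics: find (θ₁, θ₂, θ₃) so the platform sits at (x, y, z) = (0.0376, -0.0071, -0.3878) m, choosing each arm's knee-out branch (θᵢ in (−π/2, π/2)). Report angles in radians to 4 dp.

θ₁ = 0.9603, θ₂ = 1.3967, θ₃ = 1.3089

φ1=0.0° → target in arm frame (0.0376, -0.0071)
  e−x'=0.1324;  (l²−L²−(e−x')²−y'²−z²)/2L = -0.2418
  θ1 = atan2(B,A) + arccos(C/0.4098) = 0.9603
φ2=120.0° → target in arm frame (-0.0249, -0.0290)
  e−x'=0.1949;  (l²−L²−(e−x')²−y'²−z²)/2L = -0.3482
  γ=atan2(-0.3878,0.1949)=-1.1050;  ψ=arccos(-0.8022)=2.5017;  θ2=γ+ψ≈1.3967
arm 3 (φ=240.0°): x'=-0.0127, y'=0.0361
  e−x'=0.1827;  (l²−L²−(e−x')²−y'²−z²)/2L = -0.3273
  √(A²+B²)=0.4287;  θ3 = -1.1306+2.4395 ≈ 1.3089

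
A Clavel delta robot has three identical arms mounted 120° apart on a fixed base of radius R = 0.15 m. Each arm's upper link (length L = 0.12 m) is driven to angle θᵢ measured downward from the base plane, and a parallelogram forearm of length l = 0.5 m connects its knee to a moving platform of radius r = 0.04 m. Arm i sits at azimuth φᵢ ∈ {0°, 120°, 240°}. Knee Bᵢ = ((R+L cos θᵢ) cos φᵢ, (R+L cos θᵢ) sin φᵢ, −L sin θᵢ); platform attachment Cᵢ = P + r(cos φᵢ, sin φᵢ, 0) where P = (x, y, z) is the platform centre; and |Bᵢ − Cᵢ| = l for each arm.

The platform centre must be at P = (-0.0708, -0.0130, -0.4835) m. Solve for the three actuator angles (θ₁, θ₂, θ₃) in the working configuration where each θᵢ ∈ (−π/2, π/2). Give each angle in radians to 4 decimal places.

θ₁ = 0.6110, θ₂ = 0.2619, θ₃ = 0.1746

arm 1 (φ=0.0°): x'=-0.0708, y'=-0.0130
  A=0.1808, B=-0.4835, C=(l²−L²−A²−y'²−z²)/(2L)=-0.1293
  θ1 = atan2(B,A) + arccos(C/0.5162) = 0.6110
rotate P by −φ2: (0.0241, 0.0678, -0.4835)
  e−x'=0.0859;  (l²−L²−(e−x')²−y'²−z²)/2L = -0.0423
  θ2 = atan2(B,A) + arccos(C/0.4911) = 0.2619
rotate P by −φ3: (0.0467, -0.0548, -0.4835)
  e−x'=0.0633;  (l²−L²−(e−x')²−y'²−z²)/2L = -0.0216
  √(A²+B²)=0.4876;  θ3 = -1.4405+1.6151 ≈ 0.1746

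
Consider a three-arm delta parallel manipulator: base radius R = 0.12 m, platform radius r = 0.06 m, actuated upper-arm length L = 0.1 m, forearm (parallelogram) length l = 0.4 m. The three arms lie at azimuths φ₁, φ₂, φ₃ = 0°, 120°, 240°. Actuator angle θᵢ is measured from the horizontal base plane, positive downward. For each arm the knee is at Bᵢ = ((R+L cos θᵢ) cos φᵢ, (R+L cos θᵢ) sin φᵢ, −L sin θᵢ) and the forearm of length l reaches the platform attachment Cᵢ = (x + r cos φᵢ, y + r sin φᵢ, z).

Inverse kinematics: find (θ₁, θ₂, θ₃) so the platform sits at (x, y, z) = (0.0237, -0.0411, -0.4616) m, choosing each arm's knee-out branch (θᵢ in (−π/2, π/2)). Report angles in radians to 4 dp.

θ₁ = 0.8731, θ₂ = 1.1350, θ₃ = 0.8729

φ1=0.0° → target in arm frame (0.0237, -0.0411)
  A=0.0363, B=-0.4616, C=(l²−L²−A²−y'²−z²)/(2L)=-0.3304
  √(A²+B²)=0.4630;  θ1 = -1.4923+2.3654 ≈ 0.8731
rotate P by −φ2: (-0.0474, 0.0000, -0.4616)
  A=0.1074, B=-0.4616, C=(l²−L²−A²−y'²−z²)/(2L)=-0.3731
  θ2 = atan2(B,A) + arccos(C/0.4739) = 1.1350
φ3=240.0° → target in arm frame (0.0237, 0.0411)
  A=0.0363, B=-0.4616, C=(l²−L²−A²−y'²−z²)/(2L)=-0.3304
  √(A²+B²)=0.4630;  θ3 = -1.4924+2.3653 ≈ 0.8729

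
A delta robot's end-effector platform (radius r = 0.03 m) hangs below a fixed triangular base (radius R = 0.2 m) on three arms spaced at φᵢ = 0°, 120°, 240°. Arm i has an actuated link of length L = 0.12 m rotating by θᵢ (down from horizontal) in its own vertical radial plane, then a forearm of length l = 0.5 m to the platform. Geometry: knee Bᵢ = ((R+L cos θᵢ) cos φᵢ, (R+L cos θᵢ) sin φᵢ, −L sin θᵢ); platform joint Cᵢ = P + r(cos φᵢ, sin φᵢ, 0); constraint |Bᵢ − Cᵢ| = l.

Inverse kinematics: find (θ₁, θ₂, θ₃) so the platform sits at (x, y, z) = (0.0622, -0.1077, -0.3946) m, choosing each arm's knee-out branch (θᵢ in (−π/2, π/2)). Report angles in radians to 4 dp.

φ1=0.0° → target in arm frame (0.0622, -0.1077)
  A cos θ + B sin θ = C:  0.1078·cos θ + -0.3946·sin θ = 0.2361
  θ1 = atan2(B,A) + arccos(C/0.4091) = -0.3487
rotate P by −φ2: (-0.1244, 0.0000, -0.3946)
  e−x'=0.2944;  (l²−L²−(e−x')²−y'²−z²)/2L = -0.0282
  θ2 = atan2(B,A) + arccos(C/0.4923) = 0.6982
φ3=240.0° → target in arm frame (0.0622, 0.1077)
  A=0.1078, B=-0.3946, C=(l²−L²−A²−y'²−z²)/(2L)=0.2361
  √(A²+B²)=0.4091;  θ3 = -1.3040+0.9556 ≈ -0.3485

θ₁ = -0.3487, θ₂ = 0.6982, θ₃ = -0.3485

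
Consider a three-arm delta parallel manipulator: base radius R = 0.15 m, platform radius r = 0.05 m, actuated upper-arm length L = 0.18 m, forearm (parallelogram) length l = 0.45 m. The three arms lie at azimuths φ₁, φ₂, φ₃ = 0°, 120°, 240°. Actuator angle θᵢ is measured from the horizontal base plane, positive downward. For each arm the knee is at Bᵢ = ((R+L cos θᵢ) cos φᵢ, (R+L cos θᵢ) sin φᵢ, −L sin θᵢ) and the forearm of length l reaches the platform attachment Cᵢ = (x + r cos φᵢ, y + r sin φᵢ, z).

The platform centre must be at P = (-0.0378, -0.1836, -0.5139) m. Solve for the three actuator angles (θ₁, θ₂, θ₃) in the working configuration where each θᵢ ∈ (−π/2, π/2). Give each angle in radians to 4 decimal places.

θ₁ = 1.1343, θ₂ = 1.3960, θ₃ = 0.4360

φ1=0.0° → target in arm frame (-0.0378, -0.1836)
  A=0.1378, B=-0.5139, C=(l²−L²−A²−y'²−z²)/(2L)=-0.4075
  √(A²+B²)=0.5321;  θ1 = -1.3088+2.4432 ≈ 1.1343
arm 2 (φ=120.0°): x'=-0.1401, y'=0.1245
  A=0.2401, B=-0.5139, C=(l²−L²−A²−y'²−z²)/(2L)=-0.4643
  θ2 = atan2(B,A) + arccos(C/0.5672) = 1.3960
φ3=240.0° → target in arm frame (0.1779, 0.0591)
  A=-0.0779, B=-0.5139, C=(l²−L²−A²−y'²−z²)/(2L)=-0.2876
  θ3 = atan2(B,A) + arccos(C/0.5198) = 0.4360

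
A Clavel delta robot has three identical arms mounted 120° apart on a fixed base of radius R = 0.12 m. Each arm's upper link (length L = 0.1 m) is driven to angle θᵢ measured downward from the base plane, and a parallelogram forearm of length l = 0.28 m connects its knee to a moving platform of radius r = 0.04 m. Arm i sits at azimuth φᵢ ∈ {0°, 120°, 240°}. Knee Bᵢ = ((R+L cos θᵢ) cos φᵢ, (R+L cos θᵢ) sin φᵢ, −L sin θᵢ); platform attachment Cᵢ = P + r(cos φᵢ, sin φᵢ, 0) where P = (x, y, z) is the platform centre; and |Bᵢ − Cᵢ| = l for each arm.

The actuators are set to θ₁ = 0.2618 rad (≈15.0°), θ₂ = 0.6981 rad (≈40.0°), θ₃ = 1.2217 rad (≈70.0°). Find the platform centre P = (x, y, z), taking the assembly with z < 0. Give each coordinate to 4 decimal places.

arm 1 at φ=0.0°: ρ1 = 0.1766;  centre 1 = (0.1766, 0.0000, -0.0259)
centre 2 = (0.1566·cos120.0°, 0.1566·sin120.0°, -0.0643) = (-0.0783, 0.1356, -0.0643)
φ3=240.0°: virtual centre (-0.0571, -0.0989, -0.0940), radius l
|centre ₂|²−|centre ₁|² = -0.0032;  |centre ₃|²−|centre ₁|² = -0.0100
[-0.5098 0.2713 -0.0768]·P = -0.0032;  [-0.4674 -0.1978 -0.1362]·P = -0.0100
Cramer: x(z) = 0.0147-0.2290z;  y(z) = 0.0158-0.1473z
into |P−centre ₁|² = l²: 1.0741z² + 0.1213z + -0.0513 = 0;  Δ = 0.2350;  z = -0.2821 or 0.1692 → z<0 root = -0.2821
x = 0.0793, y = 0.0573

(0.0793, 0.0573, -0.2821)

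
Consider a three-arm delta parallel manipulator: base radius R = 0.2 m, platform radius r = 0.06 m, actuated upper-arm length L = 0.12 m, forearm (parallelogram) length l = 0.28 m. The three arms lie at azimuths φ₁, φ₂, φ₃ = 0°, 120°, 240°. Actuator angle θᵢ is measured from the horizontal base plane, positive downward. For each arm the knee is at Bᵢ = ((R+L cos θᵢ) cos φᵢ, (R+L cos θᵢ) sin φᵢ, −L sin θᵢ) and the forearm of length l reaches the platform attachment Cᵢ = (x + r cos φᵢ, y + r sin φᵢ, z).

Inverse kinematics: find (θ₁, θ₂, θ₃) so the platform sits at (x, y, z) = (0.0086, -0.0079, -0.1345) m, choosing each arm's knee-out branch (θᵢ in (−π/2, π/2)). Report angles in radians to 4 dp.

θ₁ = 0.0879, θ₂ = 0.3489, θ₃ = 0.1745

φ1=0.0° → target in arm frame (0.0086, -0.0079)
  A=0.1314, B=-0.1345, C=(l²−L²−A²−y'²−z²)/(2L)=0.1191
  √(A²+B²)=0.1880;  θ1 = -0.7971+0.8849 ≈ 0.0879
φ2=120.0° → target in arm frame (-0.0111, -0.0035)
  e−x'=0.1511;  (l²−L²−(e−x')²−y'²−z²)/2L = 0.0961
  γ=atan2(-0.1345,0.1511)=-0.7272;  ψ=arccos(0.4748)=1.0761;  θ2=γ+ψ≈0.3489
arm 3 (φ=240.0°): x'=0.0025, y'=0.0114
  A cos θ + B sin θ = C:  0.1375·cos θ + -0.1345·sin θ = 0.1120
  θ3 = atan2(B,A) + arccos(C/0.1923) = 0.1745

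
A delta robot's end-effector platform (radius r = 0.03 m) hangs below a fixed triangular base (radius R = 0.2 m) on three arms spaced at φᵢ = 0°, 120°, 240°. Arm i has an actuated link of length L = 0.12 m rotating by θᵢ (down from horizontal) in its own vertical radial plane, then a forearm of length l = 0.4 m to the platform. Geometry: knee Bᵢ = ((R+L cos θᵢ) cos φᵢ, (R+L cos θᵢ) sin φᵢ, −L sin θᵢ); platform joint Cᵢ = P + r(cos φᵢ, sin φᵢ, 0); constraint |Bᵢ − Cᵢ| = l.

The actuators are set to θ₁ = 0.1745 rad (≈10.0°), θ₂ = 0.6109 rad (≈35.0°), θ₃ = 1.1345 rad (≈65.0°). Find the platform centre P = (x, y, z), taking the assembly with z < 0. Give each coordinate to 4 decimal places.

(0.0802, 0.0573, -0.3577)

φ1=0.0°: virtual centre (0.2882, 0.0000, -0.0208), radius l
arm 2 at φ=120.0°: (R−r)+L cos θ2 = 0.2683;  S2 = (-0.1341, 0.2324, -0.0688)
S3 = (0.2207·cos240.0°, 0.2207·sin240.0°, -0.1088) = (-0.1104, -0.1911, -0.1088)
eliminate P² terms by subtracting sphere 1 from 2 and 3
[-0.8447 0.4647 -0.0960]·P = -0.0068;  [-0.7971 -0.3823 -0.1758]·P = -0.0229
det = 0.6933;  x = 0.0191+-0.1708z,  y = 0.0202+-0.1039z
quadratic in z: (1.0400)z²+(0.1294)z+(-0.0868)=0, √Δ=0.6145 → z ∈ {-0.3577, 0.2332}; z = -0.3577 (taking z<0)
x = 0.0802, y = 0.0573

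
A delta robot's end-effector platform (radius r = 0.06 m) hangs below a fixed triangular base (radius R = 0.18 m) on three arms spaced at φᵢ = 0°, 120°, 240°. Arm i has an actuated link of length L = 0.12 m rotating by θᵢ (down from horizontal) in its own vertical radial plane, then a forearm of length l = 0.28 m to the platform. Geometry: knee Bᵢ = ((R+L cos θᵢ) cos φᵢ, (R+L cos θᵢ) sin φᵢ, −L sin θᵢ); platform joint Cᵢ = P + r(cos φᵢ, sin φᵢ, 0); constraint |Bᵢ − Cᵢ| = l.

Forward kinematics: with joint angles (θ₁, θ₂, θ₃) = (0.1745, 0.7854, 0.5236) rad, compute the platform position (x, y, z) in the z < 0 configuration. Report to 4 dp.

(0.0415, -0.0219, -0.2189)

φ1=0.0°: virtual centre (0.2382, 0.0000, -0.0208), radius l
centre 2 = (0.2049·cos120.0°, 0.2049·sin120.0°, -0.0849) = (-0.1024, 0.1774, -0.0849)
arm 3 at φ=240.0°: ρ3 = 0.2239;  centre 3 = (-0.1120, -0.1939, -0.0600)
|centre ₂|²−|centre ₁|² = -0.0080;  |centre ₃|²−|centre ₁|² = -0.0034
linear system: -0.6812x+0.3548y = -0.0080−-0.1280z; -0.7003x+-0.3878y = -0.0034−-0.0783z
det = 0.5127;  x = 0.0084+-0.1511z,  y = -0.0064+0.0708z
sphere 1 gives Az²+Bz+C=0 with A=1.0278, B=0.1102, C=-0.0251;  B²−4AC=0.1155;  roots -0.2189, 0.1117;  negative root z = -0.2189
x = 0.0415, y = -0.0219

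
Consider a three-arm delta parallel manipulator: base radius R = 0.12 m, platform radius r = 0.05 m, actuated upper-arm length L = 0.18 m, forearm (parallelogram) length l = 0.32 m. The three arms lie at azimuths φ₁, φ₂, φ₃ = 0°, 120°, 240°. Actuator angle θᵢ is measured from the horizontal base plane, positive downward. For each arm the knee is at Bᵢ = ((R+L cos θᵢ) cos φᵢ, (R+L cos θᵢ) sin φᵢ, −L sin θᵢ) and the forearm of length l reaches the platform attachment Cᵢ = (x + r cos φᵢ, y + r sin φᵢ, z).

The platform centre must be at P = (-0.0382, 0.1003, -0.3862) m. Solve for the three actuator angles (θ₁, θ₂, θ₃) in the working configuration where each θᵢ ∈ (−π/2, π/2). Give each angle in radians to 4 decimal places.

arm 1 (φ=0.0°): x'=-0.0382, y'=0.1003
  e−x'=0.1082;  (l²−L²−(e−x')²−y'²−z²)/2L = -0.2803
  √(A²+B²)=0.4011;  θ1 = -1.2976+2.3447 ≈ 1.0471
φ2=120.0° → target in arm frame (0.1060, -0.0171)
  A cos θ + B sin θ = C:  -0.0360·cos θ + -0.3862·sin θ = -0.2243
  γ=atan2(-0.3862,-0.0360)=-1.6636;  ψ=arccos(-0.5782)=2.1873;  θ2=γ+ψ≈0.5237
arm 3 (φ=240.0°): x'=-0.0678, y'=-0.0832
  A=0.1378, B=-0.3862, C=(l²−L²−A²−y'²−z²)/(2L)=-0.2918
  γ=atan2(-0.3862,0.1378)=-1.2282;  ψ=arccos(-0.7117)=2.3627;  θ3=γ+ψ≈1.1346

θ₁ = 1.0471, θ₂ = 0.5237, θ₃ = 1.1346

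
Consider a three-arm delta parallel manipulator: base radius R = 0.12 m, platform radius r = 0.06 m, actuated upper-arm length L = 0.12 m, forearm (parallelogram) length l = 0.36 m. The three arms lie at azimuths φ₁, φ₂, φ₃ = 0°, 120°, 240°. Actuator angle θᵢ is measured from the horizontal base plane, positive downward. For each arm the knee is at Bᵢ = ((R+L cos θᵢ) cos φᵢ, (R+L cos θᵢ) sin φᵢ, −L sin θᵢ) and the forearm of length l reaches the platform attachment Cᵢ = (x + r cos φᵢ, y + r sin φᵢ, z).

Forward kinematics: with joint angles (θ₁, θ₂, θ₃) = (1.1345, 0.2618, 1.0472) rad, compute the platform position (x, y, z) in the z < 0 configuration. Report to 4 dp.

(-0.0840, 0.1145, -0.3890)

arm 1 at φ=0.0°: ρ1 = 0.1107;  O1 = (0.1107, 0.0000, -0.1088)
φ2=120.0°: virtual centre (-0.0880, 0.1523, -0.0311), radius l
φ3=240.0°: virtual centre (-0.0600, -0.1039, -0.1039), radius l
subtract pairs → two planes through P
plane₁₂: -0.3973x+0.3047y+0.1554z = 0.0078
Cramer: x(z) = -0.0105+0.1889z;  y(z) = 0.0119-0.2637z
quadratic in z: (1.1052)z²+(0.1654)z+(-0.1029)=0, √Δ=0.6946 → z ∈ {-0.3890, 0.2394}; z = -0.3890 (taking z<0)
x = -0.0840, y = 0.1145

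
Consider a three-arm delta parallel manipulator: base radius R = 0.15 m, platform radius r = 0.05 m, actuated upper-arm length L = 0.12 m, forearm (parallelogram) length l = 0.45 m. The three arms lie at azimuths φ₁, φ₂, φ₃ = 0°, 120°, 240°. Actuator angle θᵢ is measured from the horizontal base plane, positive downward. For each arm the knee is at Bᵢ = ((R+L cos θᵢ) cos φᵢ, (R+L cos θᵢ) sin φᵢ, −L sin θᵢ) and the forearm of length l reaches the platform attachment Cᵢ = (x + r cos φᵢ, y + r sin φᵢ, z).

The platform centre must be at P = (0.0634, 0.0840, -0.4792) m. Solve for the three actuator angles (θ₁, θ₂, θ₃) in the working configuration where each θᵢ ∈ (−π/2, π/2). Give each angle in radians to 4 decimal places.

θ₁ = 0.5239, θ₂ = 0.6111, θ₃ = 1.1345

φ1=0.0° → target in arm frame (0.0634, 0.0840)
  A=0.0366, B=-0.4792, C=(l²−L²−A²−y'²−z²)/(2L)=-0.2080
  θ1 = atan2(B,A) + arccos(C/0.4806) = 0.5239
φ2=120.0° → target in arm frame (0.0410, -0.0969)
  A cos θ + B sin θ = C:  0.0590·cos θ + -0.4792·sin θ = -0.2267
  √(A²+B²)=0.4828;  θ2 = -1.4484+2.0595 ≈ 0.6111
rotate P by −φ3: (-0.1044, 0.0129, -0.4792)
  A=0.2044, B=-0.4792, C=(l²−L²−A²−y'²−z²)/(2L)=-0.3479
  γ=atan2(-0.4792,0.2044)=-1.1675;  ψ=arccos(-0.6678)=2.3020;  θ3=γ+ψ≈1.1345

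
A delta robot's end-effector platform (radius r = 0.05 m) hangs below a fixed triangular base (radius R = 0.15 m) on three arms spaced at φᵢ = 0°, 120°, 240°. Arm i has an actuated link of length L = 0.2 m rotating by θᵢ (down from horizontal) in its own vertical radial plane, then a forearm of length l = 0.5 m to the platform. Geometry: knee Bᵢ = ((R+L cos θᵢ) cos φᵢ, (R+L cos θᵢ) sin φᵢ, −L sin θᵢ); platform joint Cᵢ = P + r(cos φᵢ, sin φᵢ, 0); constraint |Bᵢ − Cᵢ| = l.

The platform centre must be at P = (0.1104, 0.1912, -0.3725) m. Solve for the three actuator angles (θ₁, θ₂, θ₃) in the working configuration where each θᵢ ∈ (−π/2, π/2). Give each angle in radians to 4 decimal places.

φ1=0.0° → target in arm frame (0.1104, 0.1912)
  A=-0.0104, B=-0.3725, C=(l²−L²−A²−y'²−z²)/(2L)=0.0864
  √(A²+B²)=0.3726;  θ1 = -1.5987+1.3367 ≈ -0.2620
φ2=120.0° → target in arm frame (0.1104, -0.1912)
  e−x'=-0.0104;  (l²−L²−(e−x')²−y'²−z²)/2L = 0.0864
  θ2 = atan2(B,A) + arccos(C/0.3726) = -0.2620
rotate P by −φ3: (-0.2208, 0.0000, -0.3725)
  A=0.3208, B=-0.3725, C=(l²−L²−A²−y'²−z²)/(2L)=-0.0791
  θ3 = atan2(B,A) + arccos(C/0.4916) = 0.8726

θ₁ = -0.2620, θ₂ = -0.2620, θ₃ = 0.8726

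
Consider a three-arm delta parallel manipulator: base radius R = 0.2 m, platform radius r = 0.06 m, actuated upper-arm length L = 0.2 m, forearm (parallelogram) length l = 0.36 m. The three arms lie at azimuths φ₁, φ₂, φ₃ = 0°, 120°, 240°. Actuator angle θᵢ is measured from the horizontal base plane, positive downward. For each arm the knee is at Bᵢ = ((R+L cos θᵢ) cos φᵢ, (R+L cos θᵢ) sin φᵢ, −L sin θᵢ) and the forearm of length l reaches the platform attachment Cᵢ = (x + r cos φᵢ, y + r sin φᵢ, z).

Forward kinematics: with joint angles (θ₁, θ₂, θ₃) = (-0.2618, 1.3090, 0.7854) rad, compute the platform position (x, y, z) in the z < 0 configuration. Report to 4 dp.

(0.1598, -0.0801, -0.2534)

φ1=0.0°: virtual centre (0.3332, 0.0000, 0.0518), radius l
arm 2 at φ=120.0°: ρ2 = 0.1918;  centre 2 = (-0.0959, 0.1661, -0.1932)
arm 3 at φ=240.0°: ρ3 = 0.2814;  centre 3 = (-0.1407, -0.2437, -0.1414)
|centre ₂|²−|centre ₁|² = -0.0396;  |centre ₃|²−|centre ₁|² = -0.0145
[-0.8581 0.3321 -0.4899]·P = -0.0396;  [-0.9478 -0.4874 -0.3864]·P = -0.0145
Cramer: x(z) = 0.0329-0.5008z;  y(z) = -0.0342+0.1811z
quadratic in z: (1.2836)z²+(0.1848)z+(-0.0356)=0, √Δ=0.4656 → z ∈ {-0.2534, 0.1094}; z = -0.2534 (taking z<0)
x = 0.1598, y = -0.0801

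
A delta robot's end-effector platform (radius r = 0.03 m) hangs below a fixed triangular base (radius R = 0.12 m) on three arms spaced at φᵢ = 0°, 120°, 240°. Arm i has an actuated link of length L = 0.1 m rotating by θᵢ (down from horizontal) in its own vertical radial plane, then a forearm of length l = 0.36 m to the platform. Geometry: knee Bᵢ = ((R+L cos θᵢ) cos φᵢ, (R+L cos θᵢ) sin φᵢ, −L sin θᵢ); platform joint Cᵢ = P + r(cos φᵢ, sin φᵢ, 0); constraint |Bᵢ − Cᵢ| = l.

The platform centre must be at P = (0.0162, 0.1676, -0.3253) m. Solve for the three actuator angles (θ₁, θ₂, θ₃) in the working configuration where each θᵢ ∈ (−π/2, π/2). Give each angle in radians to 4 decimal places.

θ₁ = 0.5237, θ₂ = -0.1740, θ₃ = 1.3091

rotate P by −φ1: (0.0162, 0.1676, -0.3253)
  A=0.0738, B=-0.3253, C=(l²−L²−A²−y'²−z²)/(2L)=-0.0988
  √(A²+B²)=0.3336;  θ1 = -1.3477+1.8714 ≈ 0.5237
arm 2 (φ=120.0°): x'=0.1370, y'=-0.0978
  A cos θ + B sin θ = C:  -0.0470·cos θ + -0.3253·sin θ = 0.0100
  θ2 = atan2(B,A) + arccos(C/0.3287) = -0.1740
arm 3 (φ=240.0°): x'=-0.1532, y'=-0.0698
  A cos θ + B sin θ = C:  0.2432·cos θ + -0.3253·sin θ = -0.2513
  γ=atan2(-0.3253,0.2432)=-0.9287;  ψ=arccos(-0.6186)=2.2378;  θ3=γ+ψ≈1.3091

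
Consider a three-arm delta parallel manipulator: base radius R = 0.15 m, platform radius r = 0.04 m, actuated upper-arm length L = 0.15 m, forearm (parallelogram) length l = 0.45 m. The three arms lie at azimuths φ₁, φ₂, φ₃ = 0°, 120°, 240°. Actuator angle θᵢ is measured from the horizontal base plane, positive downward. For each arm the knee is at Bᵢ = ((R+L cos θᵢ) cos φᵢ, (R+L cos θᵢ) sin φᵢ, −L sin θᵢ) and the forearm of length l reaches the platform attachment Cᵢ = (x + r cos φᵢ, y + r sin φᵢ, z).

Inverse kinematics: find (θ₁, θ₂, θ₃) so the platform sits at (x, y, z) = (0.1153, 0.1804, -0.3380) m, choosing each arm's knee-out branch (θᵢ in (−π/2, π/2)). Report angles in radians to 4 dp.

θ₁ = -0.3490, θ₂ = -0.2613, θ₃ = 1.0472

rotate P by −φ1: (0.1153, 0.1804, -0.3380)
  A=-0.0053, B=-0.3380, C=(l²−L²−A²−y'²−z²)/(2L)=0.1106
  θ1 = atan2(B,A) + arccos(C/0.3380) = -0.3490
arm 2 (φ=120.0°): x'=0.0986, y'=-0.1901
  A=0.0114, B=-0.3380, C=(l²−L²−A²−y'²−z²)/(2L)=0.0984
  γ=atan2(-0.3380,0.0114)=-1.5370;  ψ=arccos(0.2908)=1.2757;  θ2=γ+ψ≈-0.2613
rotate P by −φ3: (-0.2139, 0.0097, -0.3380)
  e−x'=0.3239;  (l²−L²−(e−x')²−y'²−z²)/2L = -0.1308
  γ=atan2(-0.3380,0.3239)=-0.8067;  ψ=arccos(-0.2794)=1.8539;  θ3=γ+ψ≈1.0472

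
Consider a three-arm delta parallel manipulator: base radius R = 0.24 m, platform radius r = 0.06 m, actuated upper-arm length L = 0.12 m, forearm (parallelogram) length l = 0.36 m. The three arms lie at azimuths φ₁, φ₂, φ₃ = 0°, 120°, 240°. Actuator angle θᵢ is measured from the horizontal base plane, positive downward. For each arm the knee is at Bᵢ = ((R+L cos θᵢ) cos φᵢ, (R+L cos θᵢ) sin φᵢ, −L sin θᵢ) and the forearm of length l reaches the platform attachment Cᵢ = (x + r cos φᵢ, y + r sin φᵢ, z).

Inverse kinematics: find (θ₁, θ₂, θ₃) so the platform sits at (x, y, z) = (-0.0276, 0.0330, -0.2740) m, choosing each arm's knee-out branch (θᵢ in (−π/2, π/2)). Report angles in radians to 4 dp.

φ1=0.0° → target in arm frame (-0.0276, 0.0330)
  e−x'=0.2076;  (l²−L²−(e−x')²−y'²−z²)/2L = -0.0169
  γ=atan2(-0.2740,0.2076)=-0.9224;  ψ=arccos(-0.0492)=1.6201;  θ1=γ+ψ≈0.6977
φ2=120.0° → target in arm frame (0.0424, 0.0074)
  A cos θ + B sin θ = C:  0.1376·cos θ + -0.2740·sin θ = 0.0880
  θ2 = atan2(B,A) + arccos(C/0.3066) = 0.1742
rotate P by −φ3: (-0.0148, -0.0404, -0.2740)
  A cos θ + B sin θ = C:  0.1948·cos θ + -0.2740·sin θ = 0.0023
  θ3 = atan2(B,A) + arccos(C/0.3362) = 0.6111

θ₁ = 0.6977, θ₂ = 0.1742, θ₃ = 0.6111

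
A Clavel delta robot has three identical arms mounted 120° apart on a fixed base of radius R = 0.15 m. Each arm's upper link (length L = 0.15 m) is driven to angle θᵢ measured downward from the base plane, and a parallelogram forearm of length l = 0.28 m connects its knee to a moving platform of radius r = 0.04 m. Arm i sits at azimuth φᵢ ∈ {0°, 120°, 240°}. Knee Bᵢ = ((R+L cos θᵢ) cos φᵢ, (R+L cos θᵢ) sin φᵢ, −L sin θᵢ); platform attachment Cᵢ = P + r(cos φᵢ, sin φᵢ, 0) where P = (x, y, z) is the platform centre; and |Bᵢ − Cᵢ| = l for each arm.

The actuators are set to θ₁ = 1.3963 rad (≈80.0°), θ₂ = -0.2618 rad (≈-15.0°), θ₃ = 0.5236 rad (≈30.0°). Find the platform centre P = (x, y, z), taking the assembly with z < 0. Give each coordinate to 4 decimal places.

φ1=0.0°: virtual centre (0.1360, 0.0000, -0.1477), radius l
O2 = (0.2549·cos120.0°, 0.2549·sin120.0°, 0.0388) = (-0.1274, 0.2207, 0.0388)
arm 3 at φ=240.0°: (R−r)+L cos θ3 = 0.2399;  O3 = (-0.1200, -0.2078, -0.0750)
eliminate P² terms by subtracting sphere 1 from 2 and 3
[-0.5270 0.4415 0.3731]·P = 0.0261;  [-0.5120 -0.4155 0.1454]·P = 0.0228
Cramer: x(z) = -0.0471+0.4927z;  y(z) = 0.0030-0.2570z
quadratic in z: (1.3088)z²+(0.1135)z+(-0.0230)=0, √Δ=0.3653 → z ∈ {-0.1829, 0.0962}; z = -0.1829 (taking z<0)
x = -0.1372, y = 0.0500

(-0.1372, 0.0500, -0.1829)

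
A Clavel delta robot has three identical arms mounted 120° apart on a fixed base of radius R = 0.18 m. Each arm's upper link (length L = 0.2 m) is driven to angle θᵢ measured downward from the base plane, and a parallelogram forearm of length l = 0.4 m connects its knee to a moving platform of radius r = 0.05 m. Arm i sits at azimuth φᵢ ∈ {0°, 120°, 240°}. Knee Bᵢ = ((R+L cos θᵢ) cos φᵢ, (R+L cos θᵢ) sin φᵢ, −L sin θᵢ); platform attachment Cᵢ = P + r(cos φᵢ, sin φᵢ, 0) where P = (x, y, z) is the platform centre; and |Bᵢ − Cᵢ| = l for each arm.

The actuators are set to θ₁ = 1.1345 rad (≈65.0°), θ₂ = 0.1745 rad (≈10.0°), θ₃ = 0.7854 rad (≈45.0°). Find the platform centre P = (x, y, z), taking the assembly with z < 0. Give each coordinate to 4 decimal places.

S1 = (0.2145·cos0.0°, 0.2145·sin0.0°, -0.1813) = (0.2145, 0.0000, -0.1813)
S2 = (0.3270·cos120.0°, 0.3270·sin120.0°, -0.0347) = (-0.1635, 0.2832, -0.0347)
arm 3 at φ=240.0°: ρ3 = 0.2714;  S3 = (-0.1357, -0.2351, -0.1414)
|S₂|²−|S₁|² = 0.0292;  |S₃|²−|S₁|² = 0.0148
[-0.7560 0.5663 0.2931]·P = 0.0292;  [-0.7005 -0.4701 0.0797]·P = 0.0148
Cramer: x(z) = -0.0294+0.2432z;  y(z) = 0.0124-0.1929z
quadratic in z: (1.0963)z²+(0.2391)z+(-0.0675)=0, √Δ=0.5942 → z ∈ {-0.3801, 0.1620}; z = -0.3801 (taking z<0)
x = -0.1218, y = 0.0857

(-0.1218, 0.0857, -0.3801)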